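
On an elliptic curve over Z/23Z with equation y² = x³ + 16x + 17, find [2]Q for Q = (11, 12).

tangent at (11, 12): λ = (3·11² + 16)/(2·12) ≡ 11/1. 1⁻¹ ≡ 1 (mod 23), so λ ≡ 11·1 ≡ 11.
  x = λ² - 11 - 11 = 121 - 22 ≡ 7; y = λ·(11 - 7) - 12 ≡ 9. → (7, 9)

(7, 9)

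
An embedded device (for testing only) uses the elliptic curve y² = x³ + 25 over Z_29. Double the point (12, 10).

tangent at (12, 10): λ = (3·12² + 0)/(2·10) ≡ 26/20. 20⁻¹ ≡ 16 (mod 29), so λ ≡ 26·16 ≡ 10.
  x = λ² - 12 - 12 = 100 - 24 ≡ 18; y = λ·(12 - 18) - 10 ≡ 17. → (18, 17)

(18, 17)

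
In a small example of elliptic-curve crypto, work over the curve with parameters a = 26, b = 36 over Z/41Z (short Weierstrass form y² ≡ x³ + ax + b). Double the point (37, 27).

tangent at (37, 27): λ = (3·37² + 26)/(2·27) ≡ 33/13. 13⁻¹ ≡ 19 (mod 41) since 13·19 = 247 ≡ 1, so λ ≡ 33·19 ≡ 12.
  x = λ² - 37 - 37 = 144 - 74 ≡ 29; y = λ·(37 - 29) - 27 ≡ 28. → (29, 28)

(29, 28)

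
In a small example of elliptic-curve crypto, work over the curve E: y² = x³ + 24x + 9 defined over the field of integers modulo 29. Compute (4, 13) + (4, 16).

The two points share x = 4 and their y-coordinates satisfy 13 + 16 ≡ 0 (mod 29), so they are inverses. Their sum is 𝒪.

O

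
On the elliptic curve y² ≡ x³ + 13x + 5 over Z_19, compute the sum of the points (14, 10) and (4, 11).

(5, 10)

(14, 10) + (4, 11). λ = (11 - 10)/(4 - 14) ≡ 1/9 mod 19. 9⁻¹ ≡ 17 (mod 19) since 9·17 = 153 ≡ 1, so λ ≡ 17.
  x = λ² - 14 - 4 = 289 - 18 ≡ 5; y = λ·(14 - 5) - 10 ≡ 10. → (5, 10)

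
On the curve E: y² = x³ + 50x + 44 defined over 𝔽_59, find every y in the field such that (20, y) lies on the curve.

28, 31

x³ + 50x + 44 = 9044 ≡ 17 (mod 59).
Square roots of 17 mod 59: 28 and 31 (since 28² = 784 ≡ 17).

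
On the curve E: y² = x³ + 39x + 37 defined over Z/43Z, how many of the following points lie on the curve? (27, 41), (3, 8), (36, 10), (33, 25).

(27, 41): 41² ≡ 4, rhs ≡ 4 → on.
(3, 8): 8² ≡ 21, rhs ≡ 9 → off.
(36, 10): 10² ≡ 14, rhs ≡ 23 → off.
(33, 25): 25² ≡ 23, rhs ≡ 23 → on.

2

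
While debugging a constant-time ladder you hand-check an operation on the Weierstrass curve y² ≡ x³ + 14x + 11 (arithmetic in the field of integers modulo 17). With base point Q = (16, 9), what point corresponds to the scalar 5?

(5, 11)

Double-and-add on 5 = (101)₂. Start with Q = (16, 9) for the leading 1-bit.
double: tangent at (16, 9): λ = (3·16² + 14)/(2·9) ≡ 0/1. 1⁻¹ ≡ 1 (mod 17), so λ ≡ 0·1 ≡ 0.
  x = λ² - 16 - 16 = 0 - 32 ≡ 2; y = λ·(16 - 2) - 9 ≡ 8. → (2, 8)
double: tangent at (2, 8): λ = (3·2² + 14)/(2·8) ≡ 9/16. 16⁻¹ ≡ 16 (mod 17), so λ ≡ 9·16 ≡ 8.
  x = λ² - 2 - 2 = 64 - 4 ≡ 9; y = λ·(2 - 9) - 8 ≡ 4. → (9, 4)
add Q: (9, 4) + (16, 9). λ = (9 - 4)/(16 - 9) ≡ 5/7 mod 17. 7⁻¹ ≡ 5 (mod 17), so λ ≡ 8.
  x = λ² - 9 - 16 = 64 - 25 ≡ 5; y = λ·(9 - 5) - 4 ≡ 11. → (5, 11)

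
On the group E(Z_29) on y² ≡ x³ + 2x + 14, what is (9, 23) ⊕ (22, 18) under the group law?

(22, 11)

(9, 23) + (22, 18). λ = (18 - 23)/(22 - 9) ≡ 24/13 mod 29. 13⁻¹ ≡ 9 (mod 29), so λ ≡ 13.
  x = λ² - 9 - 22 = 169 - 31 ≡ 22; y = λ·(9 - 22) - 23 ≡ 11. → (22, 11)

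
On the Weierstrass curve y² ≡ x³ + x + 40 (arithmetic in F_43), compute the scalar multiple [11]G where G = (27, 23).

Double-and-add on 11 = (1011)₂. Start with G = (27, 23) for the leading 1-bit.
double: tangent at (27, 23): λ = (3·27² + 1)/(2·23) ≡ 38/3. 3⁻¹ ≡ 29 (mod 43) since 3·29 = 87 ≡ 1, so λ ≡ 38·29 ≡ 27.
  x = λ² - 27 - 27 = 729 - 54 ≡ 30; y = λ·(27 - 30) - 23 ≡ 25. → (30, 25)
double: tangent at (30, 25): λ = (3·30² + 1)/(2·25) ≡ 35/7. 7⁻¹ ≡ 37 (mod 43) since 7·37 = 259 ≡ 1, so λ ≡ 35·37 ≡ 5.
  x = λ² - 30 - 30 = 25 - 60 ≡ 8; y = λ·(30 - 8) - 25 ≡ 42. → (8, 42)
add G: (8, 42) + (27, 23). λ = (23 - 42)/(27 - 8) ≡ 24/19 mod 43. 19⁻¹ ≡ 34 (mod 43) since 19·34 = 646 ≡ 1, so λ ≡ 42.
  x = λ² - 8 - 27 = 1764 - 35 ≡ 9; y = λ·(8 - 9) - 42 ≡ 2. → (9, 2)
double: tangent at (9, 2): λ = (3·9² + 1)/(2·2) ≡ 29/4. 4⁻¹ ≡ 11 (mod 43), so λ ≡ 29·11 ≡ 18.
  x = λ² - 9 - 9 = 324 - 18 ≡ 5; y = λ·(9 - 5) - 2 ≡ 27. → (5, 27)
add G: (5, 27) + (27, 23). λ = (23 - 27)/(27 - 5) ≡ 39/22 mod 43. 22⁻¹ ≡ 2 (mod 43), so λ ≡ 35.
  x = λ² - 5 - 27 = 1225 - 32 ≡ 32; y = λ·(5 - 32) - 27 ≡ 17. → (32, 17)

(32, 17)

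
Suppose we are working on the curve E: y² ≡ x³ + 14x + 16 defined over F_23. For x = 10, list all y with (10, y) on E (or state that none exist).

11, 12

x³ + 14x + 16 = 1156 ≡ 6 (mod 23).
Square roots of 6 mod 23: 11 and 12 (since 11² = 121 ≡ 6).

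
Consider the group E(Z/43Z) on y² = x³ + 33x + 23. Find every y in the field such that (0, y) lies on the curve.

18, 25

x³ + 33x + 23 = 23 ≡ 23 (mod 43).
Square roots of 23 mod 43: 18 and 25 (since 18² = 324 ≡ 23).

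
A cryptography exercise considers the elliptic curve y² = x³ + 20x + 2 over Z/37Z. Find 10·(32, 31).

(34, 27)

Write G = (32, 31).
Repeated addition: build up to 10G.
2G: tangent at (32, 31): λ = (3·32² + 20)/(2·31) ≡ 21/25. 25⁻¹ ≡ 3 (mod 37) since 25·3 = 75 ≡ 1, so λ ≡ 21·3 ≡ 26.
  x = λ² - 32 - 32 = 676 - 64 ≡ 20; y = λ·(32 - 20) - 31 ≡ 22. → (20, 22)
3G: (20, 22) + (32, 31). λ = (31 - 22)/(32 - 20) ≡ 9/12 mod 37. 12⁻¹ ≡ 34 (mod 37) since 12·34 = 408 ≡ 1, so λ ≡ 10.
  x = λ² - 20 - 32 = 100 - 52 ≡ 11; y = λ·(20 - 11) - 22 ≡ 31. → (11, 31)
4G: (11, 31) + (32, 31). λ = (31 - 31)/(32 - 11) ≡ 0/21 mod 37. 21⁻¹ ≡ 30 (mod 37), so λ ≡ 0.
  x = λ² - 11 - 32 = 0 - 43 ≡ 31; y = λ·(11 - 31) - 31 ≡ 6. → (31, 6)
5G: (31, 6) + (32, 31). λ = (31 - 6)/(32 - 31) ≡ 25/1 mod 37. 1⁻¹ ≡ 1 (mod 37) since 1·1 = 1 ≡ 1, so λ ≡ 25.
  x = λ² - 31 - 32 = 625 - 63 ≡ 7; y = λ·(31 - 7) - 6 ≡ 2. → (7, 2)
6G: (7, 2) + (32, 31). λ = (31 - 2)/(32 - 7) ≡ 29/25 mod 37. 25⁻¹ ≡ 3 (mod 37), so λ ≡ 13.
  x = λ² - 7 - 32 = 169 - 39 ≡ 19; y = λ·(7 - 19) - 2 ≡ 27. → (19, 27)
7G: (19, 27) + (32, 31). λ = (31 - 27)/(32 - 19) ≡ 4/13 mod 37. 13⁻¹ ≡ 20 (mod 37), so λ ≡ 6.
  x = λ² - 19 - 32 = 36 - 51 ≡ 22; y = λ·(19 - 22) - 27 ≡ 29. → (22, 29)
8G: (22, 29) + (32, 31). λ = (31 - 29)/(32 - 22) ≡ 2/10 mod 37. 10⁻¹ ≡ 26 (mod 37) since 10·26 = 260 ≡ 1, so λ ≡ 15.
  x = λ² - 22 - 32 = 225 - 54 ≡ 23; y = λ·(22 - 23) - 29 ≡ 30. → (23, 30)
9G: (23, 30) + (32, 31). λ = (31 - 30)/(32 - 23) ≡ 1/9 mod 37. 9⁻¹ ≡ 33 (mod 37), so λ ≡ 33.
  x = λ² - 23 - 32 = 1089 - 55 ≡ 35; y = λ·(23 - 35) - 30 ≡ 18. → (35, 18)
10G: (35, 18) + (32, 31). λ = (31 - 18)/(32 - 35) ≡ 13/34 mod 37. 34⁻¹ ≡ 12 (mod 37) since 34·12 = 408 ≡ 1, so λ ≡ 8.
  x = λ² - 35 - 32 = 64 - 67 ≡ 34; y = λ·(35 - 34) - 18 ≡ 27. → (34, 27)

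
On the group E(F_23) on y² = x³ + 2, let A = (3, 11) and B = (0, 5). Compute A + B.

(3, 11) + (0, 5). λ = (5 - 11)/(0 - 3) ≡ 17/20 mod 23. 20⁻¹ ≡ 15 (mod 23), so λ ≡ 2.
  x = λ² - 3 - 0 = 4 - 3 ≡ 1; y = λ·(3 - 1) - 11 ≡ 16. → (1, 16)

(1, 16)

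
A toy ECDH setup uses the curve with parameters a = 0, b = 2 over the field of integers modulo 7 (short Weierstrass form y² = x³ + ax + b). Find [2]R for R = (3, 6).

tangent at (3, 6): λ = (3·3² + 0)/(2·6) ≡ 6/5. 5⁻¹ ≡ 3 (mod 7), so λ ≡ 6·3 ≡ 4.
  x = λ² - 3 - 3 = 16 - 6 ≡ 3; y = λ·(3 - 3) - 6 ≡ 1. → (3, 1)

(3, 1)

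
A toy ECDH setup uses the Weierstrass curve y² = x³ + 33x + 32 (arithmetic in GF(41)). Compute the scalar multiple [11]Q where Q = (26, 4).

(20, 0)

Repeated addition: build up to 11Q.
2Q: tangent at (26, 4): λ = (3·26² + 33)/(2·4) ≡ 11/8. 8⁻¹ ≡ 36 (mod 41), so λ ≡ 11·36 ≡ 27.
  x = λ² - 26 - 26 = 729 - 52 ≡ 21; y = λ·(26 - 21) - 4 ≡ 8. → (21, 8)
3Q: (21, 8) + (26, 4). λ = (4 - 8)/(26 - 21) ≡ 37/5 mod 41. 5⁻¹ ≡ 33 (mod 41) since 5·33 = 165 ≡ 1, so λ ≡ 32.
  x = λ² - 21 - 26 = 1024 - 47 ≡ 34; y = λ·(21 - 34) - 8 ≡ 27. → (34, 27)
4Q: (34, 27) + (26, 4). λ = (4 - 27)/(26 - 34) ≡ 18/33 mod 41. 33⁻¹ ≡ 5 (mod 41) since 33·5 = 165 ≡ 1, so λ ≡ 8.
  x = λ² - 34 - 26 = 64 - 60 ≡ 4; y = λ·(34 - 4) - 27 ≡ 8. → (4, 8)
5Q: (4, 8) + (26, 4). λ = (4 - 8)/(26 - 4) ≡ 37/22 mod 41. 22⁻¹ ≡ 28 (mod 41) since 22·28 = 616 ≡ 1, so λ ≡ 11.
  x = λ² - 4 - 26 = 121 - 30 ≡ 9; y = λ·(4 - 9) - 8 ≡ 19. → (9, 19)
6Q: (9, 19) + (26, 4). λ = (4 - 19)/(26 - 9) ≡ 26/17 mod 41. 17⁻¹ ≡ 29 (mod 41) since 17·29 = 493 ≡ 1, so λ ≡ 16.
  x = λ² - 9 - 26 = 256 - 35 ≡ 16; y = λ·(9 - 16) - 19 ≡ 33. → (16, 33)
7Q: (16, 33) + (26, 4). λ = (4 - 33)/(26 - 16) ≡ 12/10 mod 41. 10⁻¹ ≡ 37 (mod 41) since 10·37 = 370 ≡ 1, so λ ≡ 34.
  x = λ² - 16 - 26 = 1156 - 42 ≡ 7; y = λ·(16 - 7) - 33 ≡ 27. → (7, 27)
8Q: (7, 27) + (26, 4). λ = (4 - 27)/(26 - 7) ≡ 18/19 mod 41. 19⁻¹ ≡ 13 (mod 41), so λ ≡ 29.
  x = λ² - 7 - 26 = 841 - 33 ≡ 29; y = λ·(7 - 29) - 27 ≡ 32. → (29, 32)
9Q: (29, 32) + (26, 4). λ = (4 - 32)/(26 - 29) ≡ 13/38 mod 41. 38⁻¹ ≡ 27 (mod 41) since 38·27 = 1026 ≡ 1, so λ ≡ 23.
  x = λ² - 29 - 26 = 529 - 55 ≡ 23; y = λ·(29 - 23) - 32 ≡ 24. → (23, 24)
10Q: (23, 24) + (26, 4). λ = (4 - 24)/(26 - 23) ≡ 21/3 mod 41. 3⁻¹ ≡ 14 (mod 41), so λ ≡ 7.
  x = λ² - 23 - 26 = 49 - 49 ≡ 0; y = λ·(23 - 0) - 24 ≡ 14. → (0, 14)
11Q: (0, 14) + (26, 4). λ = (4 - 14)/(26 - 0) ≡ 31/26 mod 41. 26⁻¹ ≡ 30 (mod 41), so λ ≡ 28.
  x = λ² - 0 - 26 = 784 - 26 ≡ 20; y = λ·(0 - 20) - 14 ≡ 0. → (20, 0)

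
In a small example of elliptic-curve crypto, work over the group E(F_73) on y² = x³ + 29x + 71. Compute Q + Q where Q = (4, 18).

tangent at (4, 18): λ = (3·4² + 29)/(2·18) ≡ 4/36. 36⁻¹ ≡ 71 (mod 73) since 36·71 = 2556 ≡ 1, so λ ≡ 4·71 ≡ 65.
  x = λ² - 4 - 4 = 4225 - 8 ≡ 56; y = λ·(4 - 56) - 18 ≡ 33. → (56, 33)

(56, 33)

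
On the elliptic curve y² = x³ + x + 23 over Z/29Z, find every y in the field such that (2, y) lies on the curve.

2, 27

x³ + 1x + 23 = 33 ≡ 4 (mod 29).
Square roots of 4 mod 29: 2 and 27 (since 2² = 4 ≡ 4).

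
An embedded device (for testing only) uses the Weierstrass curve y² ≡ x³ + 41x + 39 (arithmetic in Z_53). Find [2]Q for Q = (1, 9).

(38, 36)

tangent at (1, 9): λ = (3·1² + 41)/(2·9) ≡ 44/18. 18⁻¹ ≡ 3 (mod 53), so λ ≡ 44·3 ≡ 26.
  x = λ² - 1 - 1 = 676 - 2 ≡ 38; y = λ·(1 - 38) - 9 ≡ 36. → (38, 36)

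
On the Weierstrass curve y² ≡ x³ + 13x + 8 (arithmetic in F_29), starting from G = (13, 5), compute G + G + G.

(19, 26)

Repeated addition: build up to 3G.
2G: tangent at (13, 5): λ = (3·13² + 13)/(2·5) ≡ 27/10. 10⁻¹ ≡ 3 (mod 29), so λ ≡ 27·3 ≡ 23.
  x = λ² - 13 - 13 = 529 - 26 ≡ 10; y = λ·(13 - 10) - 5 ≡ 6. → (10, 6)
3G: (10, 6) + (13, 5). λ = (5 - 6)/(13 - 10) ≡ 28/3 mod 29. 3⁻¹ ≡ 10 (mod 29) since 3·10 = 30 ≡ 1, so λ ≡ 19.
  x = λ² - 10 - 13 = 361 - 23 ≡ 19; y = λ·(10 - 19) - 6 ≡ 26. → (19, 26)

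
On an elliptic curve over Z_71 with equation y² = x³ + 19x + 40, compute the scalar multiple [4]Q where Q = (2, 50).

(40, 30)

Double-and-add on 4 = (100)₂. Start with Q = (2, 50) for the leading 1-bit.
double: tangent at (2, 50): λ = (3·2² + 19)/(2·50) ≡ 31/29. 29⁻¹ ≡ 49 (mod 71), so λ ≡ 31·49 ≡ 28.
  x = λ² - 2 - 2 = 784 - 4 ≡ 70; y = λ·(2 - 70) - 50 ≡ 34. → (70, 34)
double: tangent at (70, 34): λ = (3·70² + 19)/(2·34) ≡ 22/68. 68⁻¹ ≡ 47 (mod 71) since 68·47 = 3196 ≡ 1, so λ ≡ 22·47 ≡ 40.
  x = λ² - 70 - 70 = 1600 - 140 ≡ 40; y = λ·(70 - 40) - 34 ≡ 30. → (40, 30)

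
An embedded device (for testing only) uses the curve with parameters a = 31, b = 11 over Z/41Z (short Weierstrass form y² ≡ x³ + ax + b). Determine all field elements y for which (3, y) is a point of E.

7, 34

x³ + 31x + 11 = 131 ≡ 8 (mod 41).
Square roots of 8 mod 41: 7 and 34 (since 7² = 49 ≡ 8).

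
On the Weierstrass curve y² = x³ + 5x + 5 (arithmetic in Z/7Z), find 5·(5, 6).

Write Q = (5, 6).
Repeated addition: build up to 5Q.
2Q: tangent at (5, 6): λ = (3·5² + 5)/(2·6) ≡ 3/5. 5⁻¹ ≡ 3 (mod 7), so λ ≡ 3·3 ≡ 2.
  x = λ² - 5 - 5 = 4 - 10 ≡ 1; y = λ·(5 - 1) - 6 ≡ 2. → (1, 2)
3Q: (1, 2) + (5, 6). λ = (6 - 2)/(5 - 1) ≡ 4/4 mod 7. 4⁻¹ ≡ 2 (mod 7), so λ ≡ 1.
  x = λ² - 1 - 5 = 1 - 6 ≡ 2; y = λ·(1 - 2) - 2 ≡ 4. → (2, 4)
4Q: (2, 4) + (5, 6). λ = (6 - 4)/(5 - 2) ≡ 2/3 mod 7. 3⁻¹ ≡ 5 (mod 7), so λ ≡ 3.
  x = λ² - 2 - 5 = 9 - 7 ≡ 2; y = λ·(2 - 2) - 4 ≡ 3. → (2, 3)
5Q: (2, 3) + (5, 6). λ = (6 - 3)/(5 - 2) ≡ 3/3 mod 7. 3⁻¹ ≡ 5 (mod 7), so λ ≡ 1.
  x = λ² - 2 - 5 = 1 - 7 ≡ 1; y = λ·(2 - 1) - 3 ≡ 5. → (1, 5)

(1, 5)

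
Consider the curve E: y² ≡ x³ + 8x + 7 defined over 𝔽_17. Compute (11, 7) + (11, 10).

The two points share x = 11 and their y-coordinates satisfy 7 + 10 ≡ 0 (mod 17), so they are inverses. Their sum is the point at infinity.

O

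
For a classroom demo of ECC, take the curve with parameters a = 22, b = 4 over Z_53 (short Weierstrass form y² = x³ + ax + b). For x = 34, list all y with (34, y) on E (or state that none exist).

x³ + 22x + 4 = 40056 ≡ 41 (mod 53).
41 is a non-residue mod 53; no y exists.

none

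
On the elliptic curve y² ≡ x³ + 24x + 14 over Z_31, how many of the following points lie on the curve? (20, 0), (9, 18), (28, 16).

(20, 0): 0² ≡ 0, rhs ≡ 0 → on.
(9, 18): 18² ≡ 14, rhs ≡ 29 → off.
(28, 16): 16² ≡ 8, rhs ≡ 8 → on.

2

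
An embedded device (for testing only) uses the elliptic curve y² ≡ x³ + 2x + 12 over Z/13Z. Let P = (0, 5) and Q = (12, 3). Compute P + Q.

(0, 5) + (12, 3). λ = (3 - 5)/(12 - 0) ≡ 11/12 mod 13. 12⁻¹ ≡ 12 (mod 13) since 12·12 = 144 ≡ 1, so λ ≡ 2.
  x = λ² - 0 - 12 = 4 - 12 ≡ 5; y = λ·(0 - 5) - 5 ≡ 11. → (5, 11)

(5, 11)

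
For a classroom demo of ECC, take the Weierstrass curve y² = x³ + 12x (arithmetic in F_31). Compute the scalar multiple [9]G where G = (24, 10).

(24, 10)

Repeated addition: build up to 9G.
2G: tangent at (24, 10): λ = (3·24² + 12)/(2·10) ≡ 4/20. 20⁻¹ ≡ 14 (mod 31), so λ ≡ 4·14 ≡ 25.
  x = λ² - 24 - 24 = 625 - 48 ≡ 19; y = λ·(24 - 19) - 10 ≡ 22. → (19, 22)
3G: (19, 22) + (24, 10). λ = (10 - 22)/(24 - 19) ≡ 19/5 mod 31. 5⁻¹ ≡ 25 (mod 31), so λ ≡ 10.
  x = λ² - 19 - 24 = 100 - 43 ≡ 26; y = λ·(19 - 26) - 22 ≡ 1. → (26, 1)
4G: (26, 1) + (24, 10). λ = (10 - 1)/(24 - 26) ≡ 9/29 mod 31. 29⁻¹ ≡ 15 (mod 31), so λ ≡ 11.
  x = λ² - 26 - 24 = 121 - 50 ≡ 9; y = λ·(26 - 9) - 1 ≡ 0. → (9, 0)
5G: (9, 0) + (24, 10). λ = (10 - 0)/(24 - 9) ≡ 10/15 mod 31. 15⁻¹ ≡ 29 (mod 31), so λ ≡ 11.
  x = λ² - 9 - 24 = 121 - 33 ≡ 26; y = λ·(9 - 26) - 0 ≡ 30. → (26, 30)
6G: (26, 30) + (24, 10). λ = (10 - 30)/(24 - 26) ≡ 11/29 mod 31. 29⁻¹ ≡ 15 (mod 31) since 29·15 = 435 ≡ 1, so λ ≡ 10.
  x = λ² - 26 - 24 = 100 - 50 ≡ 19; y = λ·(26 - 19) - 30 ≡ 9. → (19, 9)
7G: (19, 9) + (24, 10). λ = (10 - 9)/(24 - 19) ≡ 1/5 mod 31. 5⁻¹ ≡ 25 (mod 31) since 5·25 = 125 ≡ 1, so λ ≡ 25.
  x = λ² - 19 - 24 = 625 - 43 ≡ 24; y = λ·(19 - 24) - 9 ≡ 21. → (24, 21)
8G: (24, 21) + (24, 10): same x and y₁ ≡ -y₂, so the sum is O.
9G: O + (24, 10) = (24, 10) (identity).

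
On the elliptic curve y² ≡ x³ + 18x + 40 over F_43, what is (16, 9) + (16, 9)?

(21, 2)

tangent at (16, 9): λ = (3·16² + 18)/(2·9) ≡ 12/18. 18⁻¹ ≡ 12 (mod 43), so λ ≡ 12·12 ≡ 15.
  x = λ² - 16 - 16 = 225 - 32 ≡ 21; y = λ·(16 - 21) - 9 ≡ 2. → (21, 2)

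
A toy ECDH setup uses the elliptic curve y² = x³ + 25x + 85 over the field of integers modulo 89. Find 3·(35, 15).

(65, 48)

Write Q = (35, 15).
Repeated addition: build up to 3Q.
2Q: tangent at (35, 15): λ = (3·35² + 25)/(2·15) ≡ 51/30. 30⁻¹ ≡ 3 (mod 89) since 30·3 = 90 ≡ 1, so λ ≡ 51·3 ≡ 64.
  x = λ² - 35 - 35 = 4096 - 70 ≡ 21; y = λ·(35 - 21) - 15 ≡ 80. → (21, 80)
3Q: (21, 80) + (35, 15). λ = (15 - 80)/(35 - 21) ≡ 24/14 mod 89. 14⁻¹ ≡ 70 (mod 89), so λ ≡ 78.
  x = λ² - 21 - 35 = 6084 - 56 ≡ 65; y = λ·(21 - 65) - 80 ≡ 48. → (65, 48)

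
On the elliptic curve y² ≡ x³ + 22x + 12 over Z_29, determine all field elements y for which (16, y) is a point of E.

x³ + 22x + 12 = 4460 ≡ 23 (mod 29).
Square roots of 23 mod 29: 9 and 20 (since 9² = 81 ≡ 23).

9, 20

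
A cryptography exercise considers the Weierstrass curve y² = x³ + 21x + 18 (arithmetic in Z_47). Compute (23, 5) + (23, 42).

O

The two points share x = 23 and their y-coordinates satisfy 5 + 42 ≡ 0 (mod 47), so they are inverses. Their sum is 𝒪.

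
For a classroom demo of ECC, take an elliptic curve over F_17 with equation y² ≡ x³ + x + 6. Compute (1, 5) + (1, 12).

The two points share x = 1 and their y-coordinates satisfy 5 + 12 ≡ 0 (mod 17), so they are inverses. Their sum is 𝒪.

O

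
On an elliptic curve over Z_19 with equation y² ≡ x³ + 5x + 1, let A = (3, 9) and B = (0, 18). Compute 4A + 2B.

First 4A:
Double-and-add on 4 = (100)₂. Start with A = (3, 9) for the leading 1-bit.
double: tangent at (3, 9): λ = (3·3² + 5)/(2·9) ≡ 13/18. 18⁻¹ ≡ 18 (mod 19), so λ ≡ 13·18 ≡ 6.
  x = λ² - 3 - 3 = 36 - 6 ≡ 11; y = λ·(3 - 11) - 9 ≡ 0. → (11, 0)
double: (11, 0) + (11, 0): same x and y₁ ≡ -y₂, so the sum is O.
4A = O.
Next 2B:
Repeated addition: build up to 2B.
2B: tangent at (0, 18): λ = (3·0² + 5)/(2·18) ≡ 5/17. 17⁻¹ ≡ 9 (mod 19), so λ ≡ 5·9 ≡ 7.
  x = λ² - 0 - 0 = 49 - 0 ≡ 11; y = λ·(0 - 11) - 18 ≡ 0. → (11, 0)
2B = (11, 0).
Finally 4A + 2B:
O + (11, 0) = (11, 0) (identity).

(11, 0)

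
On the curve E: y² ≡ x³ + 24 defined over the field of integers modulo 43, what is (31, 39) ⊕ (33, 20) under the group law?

(37, 18)

(31, 39) + (33, 20). λ = (20 - 39)/(33 - 31) ≡ 24/2 mod 43. 2⁻¹ ≡ 22 (mod 43), so λ ≡ 12.
  x = λ² - 31 - 33 = 144 - 64 ≡ 37; y = λ·(31 - 37) - 39 ≡ 18. → (37, 18)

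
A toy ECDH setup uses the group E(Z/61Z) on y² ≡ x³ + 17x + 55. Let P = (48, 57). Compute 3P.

(29, 7)

Repeated addition: build up to 3P.
2P: tangent at (48, 57): λ = (3·48² + 17)/(2·57) ≡ 36/53. 53⁻¹ ≡ 38 (mod 61), so λ ≡ 36·38 ≡ 26.
  x = λ² - 48 - 48 = 676 - 96 ≡ 31; y = λ·(48 - 31) - 57 ≡ 19. → (31, 19)
3P: (31, 19) + (48, 57). λ = (57 - 19)/(48 - 31) ≡ 38/17 mod 61. 17⁻¹ ≡ 18 (mod 61), so λ ≡ 13.
  x = λ² - 31 - 48 = 169 - 79 ≡ 29; y = λ·(31 - 29) - 19 ≡ 7. → (29, 7)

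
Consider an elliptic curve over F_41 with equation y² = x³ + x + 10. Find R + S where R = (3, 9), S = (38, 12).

(3, 9) + (38, 12). λ = (12 - 9)/(38 - 3) ≡ 3/35 mod 41. 35⁻¹ ≡ 34 (mod 41), so λ ≡ 20.
  x = λ² - 3 - 38 = 400 - 41 ≡ 31; y = λ·(3 - 31) - 9 ≡ 5. → (31, 5)

(31, 5)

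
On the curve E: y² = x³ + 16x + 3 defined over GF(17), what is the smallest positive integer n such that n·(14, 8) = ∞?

2P: tangent at (14, 8): λ = (3·14² + 16)/(2·8) ≡ 9/16. 16⁻¹ ≡ 16 (mod 17) since 16·16 = 256 ≡ 1, so λ ≡ 9·16 ≡ 8.
  x = λ² - 14 - 14 = 64 - 28 ≡ 2; y = λ·(14 - 2) - 8 ≡ 3. → (2, 3)
3P: (2, 3) + (14, 8). λ = (8 - 3)/(14 - 2) ≡ 5/12 mod 17. 12⁻¹ ≡ 10 (mod 17) since 12·10 = 120 ≡ 1, so λ ≡ 16.
  x = λ² - 2 - 14 = 256 - 16 ≡ 2; y = λ·(2 - 2) - 3 ≡ 14. → (2, 14)
4P: (2, 14) + (14, 8). λ = (8 - 14)/(14 - 2) ≡ 11/12 mod 17. 12⁻¹ ≡ 10 (mod 17) since 12·10 = 120 ≡ 1, so λ ≡ 8.
  x = λ² - 2 - 14 = 64 - 16 ≡ 14; y = λ·(2 - 14) - 14 ≡ 9. → (14, 9)
5P: (14, 9) + (14, 8): same x and y₁ ≡ -y₂, so the sum is ∞.
5P = ∞, so the order is 5.

5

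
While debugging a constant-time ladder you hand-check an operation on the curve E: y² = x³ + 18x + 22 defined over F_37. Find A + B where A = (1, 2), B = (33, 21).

(13, 14)

(1, 2) + (33, 21). λ = (21 - 2)/(33 - 1) ≡ 19/32 mod 37. 32⁻¹ ≡ 22 (mod 37), so λ ≡ 11.
  x = λ² - 1 - 33 = 121 - 34 ≡ 13; y = λ·(1 - 13) - 2 ≡ 14. → (13, 14)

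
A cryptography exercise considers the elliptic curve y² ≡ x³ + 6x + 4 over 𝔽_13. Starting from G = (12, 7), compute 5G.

Double-and-add on 5 = (101)₂. Start with G = (12, 7) for the leading 1-bit.
double: tangent at (12, 7): λ = (3·12² + 6)/(2·7) ≡ 9/1. 1⁻¹ ≡ 1 (mod 13) since 1·1 = 1 ≡ 1, so λ ≡ 9·1 ≡ 9.
  x = λ² - 12 - 12 = 81 - 24 ≡ 5; y = λ·(12 - 5) - 7 ≡ 4. → (5, 4)
double: tangent at (5, 4): λ = (3·5² + 6)/(2·4) ≡ 3/8. 8⁻¹ ≡ 5 (mod 13), so λ ≡ 3·5 ≡ 2.
  x = λ² - 5 - 5 = 4 - 10 ≡ 7; y = λ·(5 - 7) - 4 ≡ 5. → (7, 5)
add G: (7, 5) + (12, 7). λ = (7 - 5)/(12 - 7) ≡ 2/5 mod 13. 5⁻¹ ≡ 8 (mod 13), so λ ≡ 3.
  x = λ² - 7 - 12 = 9 - 19 ≡ 3; y = λ·(7 - 3) - 5 ≡ 7. → (3, 7)

(3, 7)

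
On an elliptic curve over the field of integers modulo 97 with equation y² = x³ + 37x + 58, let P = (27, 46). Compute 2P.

tangent at (27, 46): λ = (3·27² + 37)/(2·46) ≡ 90/92. 92⁻¹ ≡ 58 (mod 97), so λ ≡ 90·58 ≡ 79.
  x = λ² - 27 - 27 = 6241 - 54 ≡ 76; y = λ·(27 - 76) - 46 ≡ 60. → (76, 60)

(76, 60)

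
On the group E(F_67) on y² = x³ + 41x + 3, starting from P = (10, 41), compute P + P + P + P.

Double-and-add on 4 = (100)₂. Start with P = (10, 41) for the leading 1-bit.
double: tangent at (10, 41): λ = (3·10² + 41)/(2·41) ≡ 6/15. 15⁻¹ ≡ 9 (mod 67), so λ ≡ 6·9 ≡ 54.
  x = λ² - 10 - 10 = 2916 - 20 ≡ 15; y = λ·(10 - 15) - 41 ≡ 24. → (15, 24)
double: tangent at (15, 24): λ = (3·15² + 41)/(2·24) ≡ 46/48. 48⁻¹ ≡ 7 (mod 67), so λ ≡ 46·7 ≡ 54.
  x = λ² - 15 - 15 = 2916 - 30 ≡ 5; y = λ·(15 - 5) - 24 ≡ 47. → (5, 47)

(5, 47)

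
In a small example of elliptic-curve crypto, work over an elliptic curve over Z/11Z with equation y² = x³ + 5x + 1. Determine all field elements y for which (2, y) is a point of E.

x³ + 5x + 1 = 19 ≡ 8 (mod 11).
8 is a non-residue mod 11; no y exists.

none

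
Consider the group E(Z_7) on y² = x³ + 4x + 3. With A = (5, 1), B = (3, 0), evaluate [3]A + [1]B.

(3, 0)

First 3A:
Repeated addition: build up to 3A.
2A: tangent at (5, 1): λ = (3·5² + 4)/(2·1) ≡ 2/2. 2⁻¹ ≡ 4 (mod 7), so λ ≡ 2·4 ≡ 1.
  x = λ² - 5 - 5 = 1 - 10 ≡ 5; y = λ·(5 - 5) - 1 ≡ 6. → (5, 6)
3A: (5, 6) + (5, 1): same x and y₁ ≡ -y₂, so the sum is O.
3A = O.
Finally 3A + B:
O + (3, 0) = (3, 0) (identity).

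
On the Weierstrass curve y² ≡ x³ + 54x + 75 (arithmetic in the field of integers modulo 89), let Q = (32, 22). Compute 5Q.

(11, 24)

Repeated addition: build up to 5Q.
2Q: tangent at (32, 22): λ = (3·32² + 54)/(2·22) ≡ 11/44. 44⁻¹ ≡ 87 (mod 89) since 44·87 = 3828 ≡ 1, so λ ≡ 11·87 ≡ 67.
  x = λ² - 32 - 32 = 4489 - 64 ≡ 64; y = λ·(32 - 64) - 22 ≡ 59. → (64, 59)
3Q: (64, 59) + (32, 22). λ = (22 - 59)/(32 - 64) ≡ 52/57 mod 89. 57⁻¹ ≡ 25 (mod 89), so λ ≡ 54.
  x = λ² - 64 - 32 = 2916 - 96 ≡ 61; y = λ·(64 - 61) - 59 ≡ 14. → (61, 14)
4Q: (61, 14) + (32, 22). λ = (22 - 14)/(32 - 61) ≡ 8/60 mod 89. 60⁻¹ ≡ 46 (mod 89), so λ ≡ 12.
  x = λ² - 61 - 32 = 144 - 93 ≡ 51; y = λ·(61 - 51) - 14 ≡ 17. → (51, 17)
5Q: (51, 17) + (32, 22). λ = (22 - 17)/(32 - 51) ≡ 5/70 mod 89. 70⁻¹ ≡ 14 (mod 89), so λ ≡ 70.
  x = λ² - 51 - 32 = 4900 - 83 ≡ 11; y = λ·(51 - 11) - 17 ≡ 24. → (11, 24)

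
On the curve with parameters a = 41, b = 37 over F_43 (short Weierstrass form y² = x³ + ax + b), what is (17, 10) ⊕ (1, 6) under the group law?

(17, 10) + (1, 6). λ = (6 - 10)/(1 - 17) ≡ 39/27 mod 43. 27⁻¹ ≡ 8 (mod 43), so λ ≡ 11.
  x = λ² - 17 - 1 = 121 - 18 ≡ 17; y = λ·(17 - 17) - 10 ≡ 33. → (17, 33)

(17, 33)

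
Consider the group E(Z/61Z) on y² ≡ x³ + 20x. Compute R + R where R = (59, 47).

(19, 38)

tangent at (59, 47): λ = (3·59² + 20)/(2·47) ≡ 32/33. 33⁻¹ ≡ 37 (mod 61) since 33·37 = 1221 ≡ 1, so λ ≡ 32·37 ≡ 25.
  x = λ² - 59 - 59 = 625 - 118 ≡ 19; y = λ·(59 - 19) - 47 ≡ 38. → (19, 38)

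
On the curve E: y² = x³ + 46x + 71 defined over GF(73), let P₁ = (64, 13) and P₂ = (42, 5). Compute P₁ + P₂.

(64, 13) + (42, 5). λ = (5 - 13)/(42 - 64) ≡ 65/51 mod 73. 51⁻¹ ≡ 63 (mod 73) since 51·63 = 3213 ≡ 1, so λ ≡ 7.
  x = λ² - 64 - 42 = 49 - 106 ≡ 16; y = λ·(64 - 16) - 13 ≡ 31. → (16, 31)

(16, 31)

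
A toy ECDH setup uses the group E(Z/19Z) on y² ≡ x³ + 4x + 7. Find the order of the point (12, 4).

4

2P: tangent at (12, 4): λ = (3·12² + 4)/(2·4) ≡ 18/8. 8⁻¹ ≡ 12 (mod 19), so λ ≡ 18·12 ≡ 7.
  x = λ² - 12 - 12 = 49 - 24 ≡ 6; y = λ·(12 - 6) - 4 ≡ 0. → (6, 0)
3P: (6, 0) + (12, 4). λ = (4 - 0)/(12 - 6) ≡ 4/6 mod 19. 6⁻¹ ≡ 16 (mod 19) since 6·16 = 96 ≡ 1, so λ ≡ 7.
  x = λ² - 6 - 12 = 49 - 18 ≡ 12; y = λ·(6 - 12) - 0 ≡ 15. → (12, 15)
4P: (12, 15) + (12, 4): same x and y₁ ≡ -y₂, so the sum is ∞.
4P = ∞, so the order is 4.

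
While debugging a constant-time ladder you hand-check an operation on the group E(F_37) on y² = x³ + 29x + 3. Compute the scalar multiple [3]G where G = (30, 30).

Repeated addition: build up to 3G.
2G: tangent at (30, 30): λ = (3·30² + 29)/(2·30) ≡ 28/23. 23⁻¹ ≡ 29 (mod 37), so λ ≡ 28·29 ≡ 35.
  x = λ² - 30 - 30 = 1225 - 60 ≡ 18; y = λ·(30 - 18) - 30 ≡ 20. → (18, 20)
3G: (18, 20) + (30, 30). λ = (30 - 20)/(30 - 18) ≡ 10/12 mod 37. 12⁻¹ ≡ 34 (mod 37), so λ ≡ 7.
  x = λ² - 18 - 30 = 49 - 48 ≡ 1; y = λ·(18 - 1) - 20 ≡ 25. → (1, 25)

(1, 25)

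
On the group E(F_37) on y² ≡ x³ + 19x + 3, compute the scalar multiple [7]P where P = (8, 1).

Double-and-add on 7 = (111)₂. Start with P = (8, 1) for the leading 1-bit.
double: tangent at (8, 1): λ = (3·8² + 19)/(2·1) ≡ 26/2. 2⁻¹ ≡ 19 (mod 37), so λ ≡ 26·19 ≡ 13.
  x = λ² - 8 - 8 = 169 - 16 ≡ 5; y = λ·(8 - 5) - 1 ≡ 1. → (5, 1)
add P: (5, 1) + (8, 1). λ = (1 - 1)/(8 - 5) ≡ 0/3 mod 37. 3⁻¹ ≡ 25 (mod 37), so λ ≡ 0.
  x = λ² - 5 - 8 = 0 - 13 ≡ 24; y = λ·(5 - 24) - 1 ≡ 36. → (24, 36)
double: tangent at (24, 36): λ = (3·24² + 19)/(2·36) ≡ 8/35. 35⁻¹ ≡ 18 (mod 37), so λ ≡ 8·18 ≡ 33.
  x = λ² - 24 - 24 = 1089 - 48 ≡ 5; y = λ·(24 - 5) - 36 ≡ 36. → (5, 36)
add P: (5, 36) + (8, 1). λ = (1 - 36)/(8 - 5) ≡ 2/3 mod 37. 3⁻¹ ≡ 25 (mod 37), so λ ≡ 13.
  x = λ² - 5 - 8 = 169 - 13 ≡ 8; y = λ·(5 - 8) - 36 ≡ 36. → (8, 36)

(8, 36)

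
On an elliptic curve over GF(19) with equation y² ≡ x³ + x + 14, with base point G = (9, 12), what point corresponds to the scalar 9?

Repeated addition: build up to 9G.
2G: tangent at (9, 12): λ = (3·9² + 1)/(2·12) ≡ 16/5. 5⁻¹ ≡ 4 (mod 19), so λ ≡ 16·4 ≡ 7.
  x = λ² - 9 - 9 = 49 - 18 ≡ 12; y = λ·(9 - 12) - 12 ≡ 5. → (12, 5)
3G: (12, 5) + (9, 12). λ = (12 - 5)/(9 - 12) ≡ 7/16 mod 19. 16⁻¹ ≡ 6 (mod 19) since 16·6 = 96 ≡ 1, so λ ≡ 4.
  x = λ² - 12 - 9 = 16 - 21 ≡ 14; y = λ·(12 - 14) - 5 ≡ 6. → (14, 6)
4G: (14, 6) + (9, 12). λ = (12 - 6)/(9 - 14) ≡ 6/14 mod 19. 14⁻¹ ≡ 15 (mod 19), so λ ≡ 14.
  x = λ² - 14 - 9 = 196 - 23 ≡ 2; y = λ·(14 - 2) - 6 ≡ 10. → (2, 10)
5G: (2, 10) + (9, 12). λ = (12 - 10)/(9 - 2) ≡ 2/7 mod 19. 7⁻¹ ≡ 11 (mod 19), so λ ≡ 3.
  x = λ² - 2 - 9 = 9 - 11 ≡ 17; y = λ·(2 - 17) - 10 ≡ 2. → (17, 2)
6G: (17, 2) + (9, 12). λ = (12 - 2)/(9 - 17) ≡ 10/11 mod 19. 11⁻¹ ≡ 7 (mod 19), so λ ≡ 13.
  x = λ² - 17 - 9 = 169 - 26 ≡ 10; y = λ·(17 - 10) - 2 ≡ 13. → (10, 13)
7G: (10, 13) + (9, 12). λ = (12 - 13)/(9 - 10) ≡ 18/18 mod 19. 18⁻¹ ≡ 18 (mod 19), so λ ≡ 1.
  x = λ² - 10 - 9 = 1 - 19 ≡ 1; y = λ·(10 - 1) - 13 ≡ 15. → (1, 15)
8G: (1, 15) + (9, 12). λ = (12 - 15)/(9 - 1) ≡ 16/8 mod 19. 8⁻¹ ≡ 12 (mod 19) since 8·12 = 96 ≡ 1, so λ ≡ 2.
  x = λ² - 1 - 9 = 4 - 10 ≡ 13; y = λ·(1 - 13) - 15 ≡ 18. → (13, 18)
9G: (13, 18) + (9, 12). λ = (12 - 18)/(9 - 13) ≡ 13/15 mod 19. 15⁻¹ ≡ 14 (mod 19) since 15·14 = 210 ≡ 1, so λ ≡ 11.
  x = λ² - 13 - 9 = 121 - 22 ≡ 4; y = λ·(13 - 4) - 18 ≡ 5. → (4, 5)

(4, 5)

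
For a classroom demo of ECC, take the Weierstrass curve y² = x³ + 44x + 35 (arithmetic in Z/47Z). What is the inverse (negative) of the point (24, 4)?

(24, 43)

-(24, 4) = (24, -4 mod 47) = (24, 43).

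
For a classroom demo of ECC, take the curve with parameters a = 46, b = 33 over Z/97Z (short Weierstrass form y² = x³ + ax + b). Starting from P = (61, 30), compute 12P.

Repeated addition: build up to 12P.
2P: tangent at (61, 30): λ = (3·61² + 46)/(2·30) ≡ 54/60. 60⁻¹ ≡ 76 (mod 97) since 60·76 = 4560 ≡ 1, so λ ≡ 54·76 ≡ 30.
  x = λ² - 61 - 61 = 900 - 122 ≡ 2; y = λ·(61 - 2) - 30 ≡ 91. → (2, 91)
3P: (2, 91) + (61, 30). λ = (30 - 91)/(61 - 2) ≡ 36/59 mod 97. 59⁻¹ ≡ 74 (mod 97) since 59·74 = 4366 ≡ 1, so λ ≡ 45.
  x = λ² - 2 - 61 = 2025 - 63 ≡ 22; y = λ·(2 - 22) - 91 ≡ 76. → (22, 76)
4P: (22, 76) + (61, 30). λ = (30 - 76)/(61 - 22) ≡ 51/39 mod 97. 39⁻¹ ≡ 5 (mod 97) since 39·5 = 195 ≡ 1, so λ ≡ 61.
  x = λ² - 22 - 61 = 3721 - 83 ≡ 49; y = λ·(22 - 49) - 76 ≡ 23. → (49, 23)
5P: (49, 23) + (61, 30). λ = (30 - 23)/(61 - 49) ≡ 7/12 mod 97. 12⁻¹ ≡ 89 (mod 97), so λ ≡ 41.
  x = λ² - 49 - 61 = 1681 - 110 ≡ 19; y = λ·(49 - 19) - 23 ≡ 43. → (19, 43)
6P: (19, 43) + (61, 30). λ = (30 - 43)/(61 - 19) ≡ 84/42 mod 97. 42⁻¹ ≡ 67 (mod 97), so λ ≡ 2.
  x = λ² - 19 - 61 = 4 - 80 ≡ 21; y = λ·(19 - 21) - 43 ≡ 50. → (21, 50)
7P: (21, 50) + (61, 30). λ = (30 - 50)/(61 - 21) ≡ 77/40 mod 97. 40⁻¹ ≡ 17 (mod 97), so λ ≡ 48.
  x = λ² - 21 - 61 = 2304 - 82 ≡ 88; y = λ·(21 - 88) - 50 ≡ 32. → (88, 32)
8P: (88, 32) + (61, 30). λ = (30 - 32)/(61 - 88) ≡ 95/70 mod 97. 70⁻¹ ≡ 79 (mod 97), so λ ≡ 36.
  x = λ² - 88 - 61 = 1296 - 149 ≡ 80; y = λ·(88 - 80) - 32 ≡ 62. → (80, 62)
9P: (80, 62) + (61, 30). λ = (30 - 62)/(61 - 80) ≡ 65/78 mod 97. 78⁻¹ ≡ 51 (mod 97) since 78·51 = 3978 ≡ 1, so λ ≡ 17.
  x = λ² - 80 - 61 = 289 - 141 ≡ 51; y = λ·(80 - 51) - 62 ≡ 43. → (51, 43)
10P: (51, 43) + (61, 30). λ = (30 - 43)/(61 - 51) ≡ 84/10 mod 97. 10⁻¹ ≡ 68 (mod 97) since 10·68 = 680 ≡ 1, so λ ≡ 86.
  x = λ² - 51 - 61 = 7396 - 112 ≡ 9; y = λ·(51 - 9) - 43 ≡ 77. → (9, 77)
11P: (9, 77) + (61, 30). λ = (30 - 77)/(61 - 9) ≡ 50/52 mod 97. 52⁻¹ ≡ 28 (mod 97), so λ ≡ 42.
  x = λ² - 9 - 61 = 1764 - 70 ≡ 45; y = λ·(9 - 45) - 77 ≡ 60. → (45, 60)
12P: (45, 60) + (61, 30). λ = (30 - 60)/(61 - 45) ≡ 67/16 mod 97. 16⁻¹ ≡ 91 (mod 97) since 16·91 = 1456 ≡ 1, so λ ≡ 83.
  x = λ² - 45 - 61 = 6889 - 106 ≡ 90; y = λ·(45 - 90) - 60 ≡ 85. → (90, 85)

(90, 85)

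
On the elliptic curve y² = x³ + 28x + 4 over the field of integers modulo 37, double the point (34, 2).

tangent at (34, 2): λ = (3·34² + 28)/(2·2) ≡ 18/4. 4⁻¹ ≡ 28 (mod 37) since 4·28 = 112 ≡ 1, so λ ≡ 18·28 ≡ 23.
  x = λ² - 34 - 34 = 529 - 68 ≡ 17; y = λ·(34 - 17) - 2 ≡ 19. → (17, 19)

(17, 19)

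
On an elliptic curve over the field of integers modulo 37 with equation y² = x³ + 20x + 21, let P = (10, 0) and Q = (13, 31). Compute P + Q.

(18, 16)

(10, 0) + (13, 31). λ = (31 - 0)/(13 - 10) ≡ 31/3 mod 37. 3⁻¹ ≡ 25 (mod 37), so λ ≡ 35.
  x = λ² - 10 - 13 = 1225 - 23 ≡ 18; y = λ·(10 - 18) - 0 ≡ 16. → (18, 16)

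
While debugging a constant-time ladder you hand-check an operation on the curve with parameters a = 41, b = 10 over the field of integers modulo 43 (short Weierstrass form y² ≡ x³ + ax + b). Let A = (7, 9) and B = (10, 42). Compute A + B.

(18, 42)

(7, 9) + (10, 42). λ = (42 - 9)/(10 - 7) ≡ 33/3 mod 43. 3⁻¹ ≡ 29 (mod 43), so λ ≡ 11.
  x = λ² - 7 - 10 = 121 - 17 ≡ 18; y = λ·(7 - 18) - 9 ≡ 42. → (18, 42)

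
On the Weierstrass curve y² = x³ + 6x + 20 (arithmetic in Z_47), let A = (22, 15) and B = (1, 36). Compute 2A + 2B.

First 2A:
Repeated addition: build up to 2A.
2A: tangent at (22, 15): λ = (3·22² + 6)/(2·15) ≡ 1/30. 30⁻¹ ≡ 11 (mod 47) since 30·11 = 330 ≡ 1, so λ ≡ 1·11 ≡ 11.
  x = λ² - 22 - 22 = 121 - 44 ≡ 30; y = λ·(22 - 30) - 15 ≡ 38. → (30, 38)
2A = (30, 38).
Next 2B:
Repeated addition: build up to 2B.
2B: tangent at (1, 36): λ = (3·1² + 6)/(2·36) ≡ 9/25. 25⁻¹ ≡ 32 (mod 47) since 25·32 = 800 ≡ 1, so λ ≡ 9·32 ≡ 6.
  x = λ² - 1 - 1 = 36 - 2 ≡ 34; y = λ·(1 - 34) - 36 ≡ 1. → (34, 1)
2B = (34, 1).
Finally 2A + 2B:
(30, 38) + (34, 1). λ = (1 - 38)/(34 - 30) ≡ 10/4 mod 47. 4⁻¹ ≡ 12 (mod 47), so λ ≡ 26.
  x = λ² - 30 - 34 = 676 - 64 ≡ 1; y = λ·(30 - 1) - 38 ≡ 11. → (1, 11)

(1, 11)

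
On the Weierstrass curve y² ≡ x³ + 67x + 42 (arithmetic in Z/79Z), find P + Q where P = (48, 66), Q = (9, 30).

(48, 66) + (9, 30). λ = (30 - 66)/(9 - 48) ≡ 43/40 mod 79. 40⁻¹ ≡ 2 (mod 79) since 40·2 = 80 ≡ 1, so λ ≡ 7.
  x = λ² - 48 - 9 = 49 - 57 ≡ 71; y = λ·(48 - 71) - 66 ≡ 10. → (71, 10)

(71, 10)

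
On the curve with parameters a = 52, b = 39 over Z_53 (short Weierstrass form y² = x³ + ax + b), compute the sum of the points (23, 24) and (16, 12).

(31, 38)

(23, 24) + (16, 12). λ = (12 - 24)/(16 - 23) ≡ 41/46 mod 53. 46⁻¹ ≡ 15 (mod 53), so λ ≡ 32.
  x = λ² - 23 - 16 = 1024 - 39 ≡ 31; y = λ·(23 - 31) - 24 ≡ 38. → (31, 38)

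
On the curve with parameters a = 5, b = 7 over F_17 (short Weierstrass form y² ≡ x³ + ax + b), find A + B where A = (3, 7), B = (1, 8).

(3, 7) + (1, 8). λ = (8 - 7)/(1 - 3) ≡ 1/15 mod 17. 15⁻¹ ≡ 8 (mod 17), so λ ≡ 8.
  x = λ² - 3 - 1 = 64 - 4 ≡ 9; y = λ·(3 - 9) - 7 ≡ 13. → (9, 13)

(9, 13)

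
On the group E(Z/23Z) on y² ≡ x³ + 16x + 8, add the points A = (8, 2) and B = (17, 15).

(14, 20)

(8, 2) + (17, 15). λ = (15 - 2)/(17 - 8) ≡ 13/9 mod 23. 9⁻¹ ≡ 18 (mod 23) since 9·18 = 162 ≡ 1, so λ ≡ 4.
  x = λ² - 8 - 17 = 16 - 25 ≡ 14; y = λ·(8 - 14) - 2 ≡ 20. → (14, 20)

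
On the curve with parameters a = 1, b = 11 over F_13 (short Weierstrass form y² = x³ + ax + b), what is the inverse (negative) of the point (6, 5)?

-(6, 5) = (6, -5 mod 13) = (6, 8).

(6, 8)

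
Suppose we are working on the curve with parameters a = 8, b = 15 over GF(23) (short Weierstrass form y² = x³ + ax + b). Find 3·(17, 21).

(6, 16)

Write P = (17, 21).
Repeated addition: build up to 3P.
2P: tangent at (17, 21): λ = (3·17² + 8)/(2·21) ≡ 1/19. 19⁻¹ ≡ 17 (mod 23), so λ ≡ 1·17 ≡ 17.
  x = λ² - 17 - 17 = 289 - 34 ≡ 2; y = λ·(17 - 2) - 21 ≡ 4. → (2, 4)
3P: (2, 4) + (17, 21). λ = (21 - 4)/(17 - 2) ≡ 17/15 mod 23. 15⁻¹ ≡ 20 (mod 23) since 15·20 = 300 ≡ 1, so λ ≡ 18.
  x = λ² - 2 - 17 = 324 - 19 ≡ 6; y = λ·(2 - 6) - 4 ≡ 16. → (6, 16)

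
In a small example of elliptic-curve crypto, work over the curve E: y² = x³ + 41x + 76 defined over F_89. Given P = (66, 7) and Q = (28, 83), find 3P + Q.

First 3P:
Repeated addition: build up to 3P.
2P: tangent at (66, 7): λ = (3·66² + 41)/(2·7) ≡ 26/14. 14⁻¹ ≡ 70 (mod 89), so λ ≡ 26·70 ≡ 40.
  x = λ² - 66 - 66 = 1600 - 132 ≡ 44; y = λ·(66 - 44) - 7 ≡ 72. → (44, 72)
3P: (44, 72) + (66, 7). λ = (7 - 72)/(66 - 44) ≡ 24/22 mod 89. 22⁻¹ ≡ 85 (mod 89), so λ ≡ 82.
  x = λ² - 44 - 66 = 6724 - 110 ≡ 28; y = λ·(44 - 28) - 72 ≡ 83. → (28, 83)
3P = (28, 83).
Finally 3P + Q:
tangent at (28, 83): λ = (3·28² + 41)/(2·83) ≡ 79/77. 77⁻¹ ≡ 37 (mod 89) since 77·37 = 2849 ≡ 1, so λ ≡ 79·37 ≡ 75.
  x = λ² - 28 - 28 = 5625 - 56 ≡ 51; y = λ·(28 - 51) - 83 ≡ 61. → (51, 61)

(51, 61)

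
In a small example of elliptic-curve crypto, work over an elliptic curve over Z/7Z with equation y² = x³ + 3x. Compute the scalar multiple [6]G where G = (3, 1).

Double-and-add on 6 = (110)₂. Start with G = (3, 1) for the leading 1-bit.
double: tangent at (3, 1): λ = (3·3² + 3)/(2·1) ≡ 2/2. 2⁻¹ ≡ 4 (mod 7), so λ ≡ 2·4 ≡ 1.
  x = λ² - 3 - 3 = 1 - 6 ≡ 2; y = λ·(3 - 2) - 1 ≡ 0. → (2, 0)
add G: (2, 0) + (3, 1). λ = (1 - 0)/(3 - 2) ≡ 1/1 mod 7. 1⁻¹ ≡ 1 (mod 7) since 1·1 = 1 ≡ 1, so λ ≡ 1.
  x = λ² - 2 - 3 = 1 - 5 ≡ 3; y = λ·(2 - 3) - 0 ≡ 6. → (3, 6)
double: tangent at (3, 6): λ = (3·3² + 3)/(2·6) ≡ 2/5. 5⁻¹ ≡ 3 (mod 7), so λ ≡ 2·3 ≡ 6.
  x = λ² - 3 - 3 = 36 - 6 ≡ 2; y = λ·(3 - 2) - 6 ≡ 0. → (2, 0)

(2, 0)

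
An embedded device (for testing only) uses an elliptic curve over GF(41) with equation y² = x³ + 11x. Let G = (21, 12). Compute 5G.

(32, 19)

Double-and-add on 5 = (101)₂. Start with G = (21, 12) for the leading 1-bit.
double: tangent at (21, 12): λ = (3·21² + 11)/(2·12) ≡ 22/24. 24⁻¹ ≡ 12 (mod 41) since 24·12 = 288 ≡ 1, so λ ≡ 22·12 ≡ 18.
  x = λ² - 21 - 21 = 324 - 42 ≡ 36; y = λ·(21 - 36) - 12 ≡ 5. → (36, 5)
double: tangent at (36, 5): λ = (3·36² + 11)/(2·5) ≡ 4/10. 10⁻¹ ≡ 37 (mod 41), so λ ≡ 4·37 ≡ 25.
  x = λ² - 36 - 36 = 625 - 72 ≡ 20; y = λ·(36 - 20) - 5 ≡ 26. → (20, 26)
add G: (20, 26) + (21, 12). λ = (12 - 26)/(21 - 20) ≡ 27/1 mod 41. 1⁻¹ ≡ 1 (mod 41) since 1·1 = 1 ≡ 1, so λ ≡ 27.
  x = λ² - 20 - 21 = 729 - 41 ≡ 32; y = λ·(20 - 32) - 26 ≡ 19. → (32, 19)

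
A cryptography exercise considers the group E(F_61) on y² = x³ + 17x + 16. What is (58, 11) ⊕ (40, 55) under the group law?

(36, 3)

(58, 11) + (40, 55). λ = (55 - 11)/(40 - 58) ≡ 44/43 mod 61. 43⁻¹ ≡ 44 (mod 61) since 43·44 = 1892 ≡ 1, so λ ≡ 45.
  x = λ² - 58 - 40 = 2025 - 98 ≡ 36; y = λ·(58 - 36) - 11 ≡ 3. → (36, 3)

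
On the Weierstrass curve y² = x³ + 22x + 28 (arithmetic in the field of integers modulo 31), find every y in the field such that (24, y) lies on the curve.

x³ + 22x + 28 = 14380 ≡ 27 (mod 31).
27 is a non-residue mod 31; no y exists.

none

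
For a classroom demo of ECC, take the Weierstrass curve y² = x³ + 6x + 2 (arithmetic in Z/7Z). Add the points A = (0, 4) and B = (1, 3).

(0, 4) + (1, 3). λ = (3 - 4)/(1 - 0) ≡ 6/1 mod 7. 1⁻¹ ≡ 1 (mod 7) since 1·1 = 1 ≡ 1, so λ ≡ 6.
  x = λ² - 0 - 1 = 36 - 1 ≡ 0; y = λ·(0 - 0) - 4 ≡ 3. → (0, 3)

(0, 3)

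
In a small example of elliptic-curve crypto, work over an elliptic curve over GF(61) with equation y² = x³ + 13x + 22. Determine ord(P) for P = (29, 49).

2P: tangent at (29, 49): λ = (3·29² + 13)/(2·49) ≡ 35/37. 37⁻¹ ≡ 33 (mod 61), so λ ≡ 35·33 ≡ 57.
  x = λ² - 29 - 29 = 3249 - 58 ≡ 19; y = λ·(29 - 19) - 49 ≡ 33. → (19, 33)
3P: (19, 33) + (29, 49). λ = (49 - 33)/(29 - 19) ≡ 16/10 mod 61. 10⁻¹ ≡ 55 (mod 61) since 10·55 = 550 ≡ 1, so λ ≡ 26.
  x = λ² - 19 - 29 = 676 - 48 ≡ 18; y = λ·(19 - 18) - 33 ≡ 54. → (18, 54)
4P: (18, 54) + (29, 49). λ = (49 - 54)/(29 - 18) ≡ 56/11 mod 61. 11⁻¹ ≡ 50 (mod 61), so λ ≡ 55.
  x = λ² - 18 - 29 = 3025 - 47 ≡ 50; y = λ·(18 - 50) - 54 ≡ 16. → (50, 16)
5P: (50, 16) + (29, 49). λ = (49 - 16)/(29 - 50) ≡ 33/40 mod 61. 40⁻¹ ≡ 29 (mod 61), so λ ≡ 42.
  x = λ² - 50 - 29 = 1764 - 79 ≡ 38; y = λ·(50 - 38) - 16 ≡ 0. → (38, 0)
6P: (38, 0) + (29, 49). λ = (49 - 0)/(29 - 38) ≡ 49/52 mod 61. 52⁻¹ ≡ 27 (mod 61), so λ ≡ 42.
  x = λ² - 38 - 29 = 1764 - 67 ≡ 50; y = λ·(38 - 50) - 0 ≡ 45. → (50, 45)
7P: (50, 45) + (29, 49). λ = (49 - 45)/(29 - 50) ≡ 4/40 mod 61. 40⁻¹ ≡ 29 (mod 61) since 40·29 = 1160 ≡ 1, so λ ≡ 55.
  x = λ² - 50 - 29 = 3025 - 79 ≡ 18; y = λ·(50 - 18) - 45 ≡ 7. → (18, 7)
8P: (18, 7) + (29, 49). λ = (49 - 7)/(29 - 18) ≡ 42/11 mod 61. 11⁻¹ ≡ 50 (mod 61) since 11·50 = 550 ≡ 1, so λ ≡ 26.
  x = λ² - 18 - 29 = 676 - 47 ≡ 19; y = λ·(18 - 19) - 7 ≡ 28. → (19, 28)
9P: (19, 28) + (29, 49). λ = (49 - 28)/(29 - 19) ≡ 21/10 mod 61. 10⁻¹ ≡ 55 (mod 61), so λ ≡ 57.
  x = λ² - 19 - 29 = 3249 - 48 ≡ 29; y = λ·(19 - 29) - 28 ≡ 12. → (29, 12)
10P: (29, 12) + (29, 49): same x and y₁ ≡ -y₂, so the sum is O.
10P = O, so the order is 10.

10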